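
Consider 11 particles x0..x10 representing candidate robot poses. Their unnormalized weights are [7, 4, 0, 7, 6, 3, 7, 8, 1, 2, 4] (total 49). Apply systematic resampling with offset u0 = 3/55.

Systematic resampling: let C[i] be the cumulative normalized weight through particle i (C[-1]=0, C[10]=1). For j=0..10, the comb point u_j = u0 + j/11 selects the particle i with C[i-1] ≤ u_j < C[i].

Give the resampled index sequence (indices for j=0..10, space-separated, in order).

C = [1/7, 11/49, 11/49, 18/49, 24/49, 27/49, 34/49, 6/7, 43/49, 45/49, 1]
j=0: u_0=3/55 ∈ [0, 1/7) → index 0
j=1: u_1=8/55 ∈ [1/7, 11/49) → index 1
j=2: u_2=13/55 ∈ [11/49, 18/49) → index 3
j=3: u_3=18/55 ∈ [11/49, 18/49) → index 3
j=4: u_4=23/55 ∈ [18/49, 24/49) → index 4
j=5: u_5=28/55 ∈ [24/49, 27/49) → index 5
j=6: u_6=3/5 ∈ [27/49, 34/49) → index 6
j=7: u_7=38/55 ∈ [27/49, 34/49) → index 6
j=8: u_8=43/55 ∈ [34/49, 6/7) → index 7
j=9: u_9=48/55 ∈ [6/7, 43/49) → index 8
j=10: u_10=53/55 ∈ [45/49, 1) → index 10

0 1 3 3 4 5 6 6 7 8 10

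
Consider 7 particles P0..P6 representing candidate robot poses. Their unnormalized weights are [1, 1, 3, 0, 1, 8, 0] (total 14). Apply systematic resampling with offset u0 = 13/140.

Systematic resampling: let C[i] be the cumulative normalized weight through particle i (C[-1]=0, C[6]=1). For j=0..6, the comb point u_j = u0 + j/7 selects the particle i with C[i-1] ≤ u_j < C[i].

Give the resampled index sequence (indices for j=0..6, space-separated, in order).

C = [1/14, 1/7, 5/14, 5/14, 3/7, 1, 1]
j=0: u_0=13/140 ∈ [1/14, 1/7) → index 1
j=1: u_1=33/140 ∈ [1/7, 5/14) → index 2
j=2: u_2=53/140 ∈ [5/14, 3/7) → index 4
j=3: u_3=73/140 ∈ [3/7, 1) → index 5
j=4: u_4=93/140 ∈ [3/7, 1) → index 5
j=5: u_5=113/140 ∈ [3/7, 1) → index 5
j=6: u_6=19/20 ∈ [3/7, 1) → index 5

1 2 4 5 5 5 5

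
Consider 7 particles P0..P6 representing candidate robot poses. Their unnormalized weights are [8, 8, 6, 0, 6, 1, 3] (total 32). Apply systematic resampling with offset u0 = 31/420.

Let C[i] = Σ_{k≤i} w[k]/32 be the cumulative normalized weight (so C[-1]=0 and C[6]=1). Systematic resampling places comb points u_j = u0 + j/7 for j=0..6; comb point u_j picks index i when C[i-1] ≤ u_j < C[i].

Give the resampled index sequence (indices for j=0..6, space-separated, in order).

C = [1/4, 1/2, 11/16, 11/16, 7/8, 29/32, 1]
j=0: u_0=31/420 ∈ [0, 1/4) → index 0
j=1: u_1=13/60 ∈ [0, 1/4) → index 0
j=2: u_2=151/420 ∈ [1/4, 1/2) → index 1
j=3: u_3=211/420 ∈ [1/2, 11/16) → index 2
j=4: u_4=271/420 ∈ [1/2, 11/16) → index 2
j=5: u_5=331/420 ∈ [11/16, 7/8) → index 4
j=6: u_6=391/420 ∈ [29/32, 1) → index 6

0 0 1 2 2 4 6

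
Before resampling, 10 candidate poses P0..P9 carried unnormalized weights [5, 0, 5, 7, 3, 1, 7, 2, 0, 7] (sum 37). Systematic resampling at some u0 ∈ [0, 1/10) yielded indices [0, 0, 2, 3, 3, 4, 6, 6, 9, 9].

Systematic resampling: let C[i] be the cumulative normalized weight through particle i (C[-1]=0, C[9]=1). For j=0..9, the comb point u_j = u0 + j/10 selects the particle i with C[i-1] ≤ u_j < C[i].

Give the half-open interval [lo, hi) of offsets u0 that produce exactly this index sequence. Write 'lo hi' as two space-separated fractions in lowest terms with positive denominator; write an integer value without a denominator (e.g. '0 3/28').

C = [5/37, 5/37, 10/37, 17/37, 20/37, 21/37, 28/37, 30/37, 30/37, 1]
j=0 picked index 0: u0 ∈ [0, 5/37)
j=1 picked index 0: u0 ∈ [-1/10, 13/370)
j=2 picked index 2: u0 ∈ [-12/185, 13/185)
j=3 picked index 3: u0 ∈ [-11/370, 59/370)
j=4 picked index 3: u0 ∈ [-24/185, 11/185)
j=5 picked index 4: u0 ∈ [-3/74, 3/74)
j=6 picked index 6: u0 ∈ [-6/185, 29/185)
j=7 picked index 6: u0 ∈ [-49/370, 21/370)
j=8 picked index 9: u0 ∈ [2/185, 1/5)
j=9 picked index 9: u0 ∈ [-33/370, 1/10)
intersection: [2/185, 13/370)

2/185 13/370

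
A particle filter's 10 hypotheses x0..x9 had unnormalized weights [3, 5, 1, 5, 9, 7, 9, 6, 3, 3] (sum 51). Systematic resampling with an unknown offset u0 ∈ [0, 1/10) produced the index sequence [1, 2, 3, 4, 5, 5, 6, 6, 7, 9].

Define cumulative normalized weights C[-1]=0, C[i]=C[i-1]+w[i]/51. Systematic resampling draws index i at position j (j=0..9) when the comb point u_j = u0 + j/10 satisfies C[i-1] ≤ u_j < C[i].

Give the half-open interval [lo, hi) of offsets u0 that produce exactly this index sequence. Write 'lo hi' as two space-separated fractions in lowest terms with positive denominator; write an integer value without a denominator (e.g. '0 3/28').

1/17 11/170

C = [1/17, 8/51, 3/17, 14/51, 23/51, 10/17, 13/17, 15/17, 16/17, 1]
j=0 picked index 1: u0 ∈ [1/17, 8/51)
j=1 picked index 2: u0 ∈ [29/510, 13/170)
j=2 picked index 3: u0 ∈ [-2/85, 19/255)
j=3 picked index 4: u0 ∈ [-13/510, 77/510)
j=4 picked index 5: u0 ∈ [13/255, 16/85)
j=5 picked index 5: u0 ∈ [-5/102, 3/34)
j=6 picked index 6: u0 ∈ [-1/85, 14/85)
j=7 picked index 6: u0 ∈ [-19/170, 11/170)
j=8 picked index 7: u0 ∈ [-3/85, 7/85)
j=9 picked index 9: u0 ∈ [7/170, 1/10)
intersection: [1/17, 11/170)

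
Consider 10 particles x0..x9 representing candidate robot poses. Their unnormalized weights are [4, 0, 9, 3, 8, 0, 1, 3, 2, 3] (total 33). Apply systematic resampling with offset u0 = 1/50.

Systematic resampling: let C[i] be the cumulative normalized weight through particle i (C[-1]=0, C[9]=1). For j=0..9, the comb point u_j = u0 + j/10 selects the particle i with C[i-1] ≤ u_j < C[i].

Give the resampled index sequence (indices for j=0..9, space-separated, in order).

C = [4/33, 4/33, 13/33, 16/33, 8/11, 8/11, 25/33, 28/33, 10/11, 1]
j=0: u_0=1/50 ∈ [0, 4/33) → index 0
j=1: u_1=3/25 ∈ [0, 4/33) → index 0
j=2: u_2=11/50 ∈ [4/33, 13/33) → index 2
j=3: u_3=8/25 ∈ [4/33, 13/33) → index 2
j=4: u_4=21/50 ∈ [13/33, 16/33) → index 3
j=5: u_5=13/25 ∈ [16/33, 8/11) → index 4
j=6: u_6=31/50 ∈ [16/33, 8/11) → index 4
j=7: u_7=18/25 ∈ [16/33, 8/11) → index 4
j=8: u_8=41/50 ∈ [25/33, 28/33) → index 7
j=9: u_9=23/25 ∈ [10/11, 1) → index 9

0 0 2 2 3 4 4 4 7 9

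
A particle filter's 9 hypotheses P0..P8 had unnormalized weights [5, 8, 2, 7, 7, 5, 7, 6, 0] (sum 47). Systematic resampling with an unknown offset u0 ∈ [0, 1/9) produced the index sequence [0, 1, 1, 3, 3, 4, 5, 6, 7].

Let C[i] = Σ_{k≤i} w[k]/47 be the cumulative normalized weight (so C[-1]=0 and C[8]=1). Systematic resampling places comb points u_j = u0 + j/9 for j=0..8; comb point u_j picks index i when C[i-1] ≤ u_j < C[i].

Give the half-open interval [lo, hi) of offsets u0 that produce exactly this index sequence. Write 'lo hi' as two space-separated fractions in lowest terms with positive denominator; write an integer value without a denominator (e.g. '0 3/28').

0 10/423

C = [5/47, 13/47, 15/47, 22/47, 29/47, 34/47, 41/47, 1, 1]
j=0 picked index 0: u0 ∈ [0, 5/47)
j=1 picked index 1: u0 ∈ [-2/423, 70/423)
j=2 picked index 1: u0 ∈ [-49/423, 23/423)
j=3 picked index 3: u0 ∈ [-2/141, 19/141)
j=4 picked index 3: u0 ∈ [-53/423, 10/423)
j=5 picked index 4: u0 ∈ [-37/423, 26/423)
j=6 picked index 5: u0 ∈ [-7/141, 8/141)
j=7 picked index 6: u0 ∈ [-23/423, 40/423)
j=8 picked index 7: u0 ∈ [-7/423, 1/9)
intersection: [0, 10/423)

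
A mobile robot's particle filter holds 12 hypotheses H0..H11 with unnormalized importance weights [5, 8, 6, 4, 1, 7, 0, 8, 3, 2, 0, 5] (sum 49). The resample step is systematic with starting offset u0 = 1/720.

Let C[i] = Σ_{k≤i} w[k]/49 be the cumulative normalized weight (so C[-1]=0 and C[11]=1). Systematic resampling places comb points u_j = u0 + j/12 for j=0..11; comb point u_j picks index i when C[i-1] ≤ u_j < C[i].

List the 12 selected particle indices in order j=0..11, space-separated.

0 0 1 1 2 3 5 5 7 7 8 11

C = [5/49, 13/49, 19/49, 23/49, 24/49, 31/49, 31/49, 39/49, 6/7, 44/49, 44/49, 1]
j=0: u_0=1/720 ∈ [0, 5/49) → index 0
j=1: u_1=61/720 ∈ [0, 5/49) → index 0
j=2: u_2=121/720 ∈ [5/49, 13/49) → index 1
j=3: u_3=181/720 ∈ [5/49, 13/49) → index 1
j=4: u_4=241/720 ∈ [13/49, 19/49) → index 2
j=5: u_5=301/720 ∈ [19/49, 23/49) → index 3
j=6: u_6=361/720 ∈ [24/49, 31/49) → index 5
j=7: u_7=421/720 ∈ [24/49, 31/49) → index 5
j=8: u_8=481/720 ∈ [31/49, 39/49) → index 7
j=9: u_9=541/720 ∈ [31/49, 39/49) → index 7
j=10: u_10=601/720 ∈ [39/49, 6/7) → index 8
j=11: u_11=661/720 ∈ [44/49, 1) → index 11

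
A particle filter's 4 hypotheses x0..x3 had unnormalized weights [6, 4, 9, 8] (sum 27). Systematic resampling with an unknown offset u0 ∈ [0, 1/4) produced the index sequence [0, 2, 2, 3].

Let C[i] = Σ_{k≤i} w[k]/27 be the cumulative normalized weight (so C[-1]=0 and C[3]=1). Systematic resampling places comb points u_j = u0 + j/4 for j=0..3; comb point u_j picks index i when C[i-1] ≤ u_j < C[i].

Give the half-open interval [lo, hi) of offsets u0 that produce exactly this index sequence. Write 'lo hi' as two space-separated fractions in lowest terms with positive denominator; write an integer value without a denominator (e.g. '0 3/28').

C = [2/9, 10/27, 19/27, 1]
j=0 picked index 0: u0 ∈ [0, 2/9)
j=1 picked index 2: u0 ∈ [13/108, 49/108)
j=2 picked index 2: u0 ∈ [-7/54, 11/54)
j=3 picked index 3: u0 ∈ [-5/108, 1/4)
intersection: [13/108, 11/54)

13/108 11/54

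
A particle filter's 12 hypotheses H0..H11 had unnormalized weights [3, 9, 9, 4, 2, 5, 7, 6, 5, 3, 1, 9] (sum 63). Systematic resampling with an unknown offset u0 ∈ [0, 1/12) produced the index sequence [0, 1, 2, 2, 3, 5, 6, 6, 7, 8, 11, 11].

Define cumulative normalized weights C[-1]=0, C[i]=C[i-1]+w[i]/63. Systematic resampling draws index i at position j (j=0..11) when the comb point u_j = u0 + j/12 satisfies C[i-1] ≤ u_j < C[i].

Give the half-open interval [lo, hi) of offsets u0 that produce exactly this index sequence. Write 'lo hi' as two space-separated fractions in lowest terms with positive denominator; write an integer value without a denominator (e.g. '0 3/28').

C = [1/21, 4/21, 1/3, 25/63, 3/7, 32/63, 13/21, 5/7, 50/63, 53/63, 6/7, 1]
j=0 picked index 0: u0 ∈ [0, 1/21)
j=1 picked index 1: u0 ∈ [-1/28, 3/28)
j=2 picked index 2: u0 ∈ [1/42, 1/6)
j=3 picked index 2: u0 ∈ [-5/84, 1/12)
j=4 picked index 3: u0 ∈ [0, 4/63)
j=5 picked index 5: u0 ∈ [1/84, 23/252)
j=6 picked index 6: u0 ∈ [1/126, 5/42)
j=7 picked index 6: u0 ∈ [-19/252, 1/28)
j=8 picked index 7: u0 ∈ [-1/21, 1/21)
j=9 picked index 8: u0 ∈ [-1/28, 11/252)
j=10 picked index 11: u0 ∈ [1/42, 1/6)
j=11 picked index 11: u0 ∈ [-5/84, 1/12)
intersection: [1/42, 1/28)

1/42 1/28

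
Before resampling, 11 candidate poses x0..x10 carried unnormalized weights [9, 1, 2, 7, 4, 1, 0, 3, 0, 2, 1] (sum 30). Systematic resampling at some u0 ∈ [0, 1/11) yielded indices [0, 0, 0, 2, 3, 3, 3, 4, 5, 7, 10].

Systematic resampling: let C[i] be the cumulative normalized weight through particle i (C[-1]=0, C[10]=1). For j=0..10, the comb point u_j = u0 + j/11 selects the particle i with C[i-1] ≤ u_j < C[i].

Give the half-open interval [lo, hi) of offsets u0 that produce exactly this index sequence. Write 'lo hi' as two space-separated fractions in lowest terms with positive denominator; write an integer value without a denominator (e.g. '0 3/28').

C = [3/10, 1/3, 2/5, 19/30, 23/30, 4/5, 4/5, 9/10, 9/10, 29/30, 1]
j=0 picked index 0: u0 ∈ [0, 3/10)
j=1 picked index 0: u0 ∈ [-1/11, 23/110)
j=2 picked index 0: u0 ∈ [-2/11, 13/110)
j=3 picked index 2: u0 ∈ [2/33, 7/55)
j=4 picked index 3: u0 ∈ [2/55, 89/330)
j=5 picked index 3: u0 ∈ [-3/55, 59/330)
j=6 picked index 3: u0 ∈ [-8/55, 29/330)
j=7 picked index 4: u0 ∈ [-1/330, 43/330)
j=8 picked index 5: u0 ∈ [13/330, 4/55)
j=9 picked index 7: u0 ∈ [-1/55, 9/110)
j=10 picked index 10: u0 ∈ [19/330, 1/11)
intersection: [2/33, 4/55)

2/33 4/55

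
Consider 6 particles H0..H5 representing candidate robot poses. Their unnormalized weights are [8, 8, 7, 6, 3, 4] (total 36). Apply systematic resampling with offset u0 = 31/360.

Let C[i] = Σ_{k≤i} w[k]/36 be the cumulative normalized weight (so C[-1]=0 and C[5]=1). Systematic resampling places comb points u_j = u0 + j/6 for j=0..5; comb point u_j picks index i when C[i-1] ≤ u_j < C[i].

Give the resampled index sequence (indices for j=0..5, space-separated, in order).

0 1 1 2 3 5

C = [2/9, 4/9, 23/36, 29/36, 8/9, 1]
j=0: u_0=31/360 ∈ [0, 2/9) → index 0
j=1: u_1=91/360 ∈ [2/9, 4/9) → index 1
j=2: u_2=151/360 ∈ [2/9, 4/9) → index 1
j=3: u_3=211/360 ∈ [4/9, 23/36) → index 2
j=4: u_4=271/360 ∈ [23/36, 29/36) → index 3
j=5: u_5=331/360 ∈ [8/9, 1) → index 5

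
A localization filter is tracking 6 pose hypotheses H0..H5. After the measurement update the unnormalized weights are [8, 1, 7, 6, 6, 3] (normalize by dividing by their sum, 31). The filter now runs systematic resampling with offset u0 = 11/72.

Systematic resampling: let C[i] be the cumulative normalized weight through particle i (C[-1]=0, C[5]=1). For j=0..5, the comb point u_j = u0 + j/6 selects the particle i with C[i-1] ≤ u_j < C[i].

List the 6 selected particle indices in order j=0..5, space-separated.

0 2 2 3 4 5

C = [8/31, 9/31, 16/31, 22/31, 28/31, 1]
j=0: u_0=11/72 ∈ [0, 8/31) → index 0
j=1: u_1=23/72 ∈ [9/31, 16/31) → index 2
j=2: u_2=35/72 ∈ [9/31, 16/31) → index 2
j=3: u_3=47/72 ∈ [16/31, 22/31) → index 3
j=4: u_4=59/72 ∈ [22/31, 28/31) → index 4
j=5: u_5=71/72 ∈ [28/31, 1) → index 5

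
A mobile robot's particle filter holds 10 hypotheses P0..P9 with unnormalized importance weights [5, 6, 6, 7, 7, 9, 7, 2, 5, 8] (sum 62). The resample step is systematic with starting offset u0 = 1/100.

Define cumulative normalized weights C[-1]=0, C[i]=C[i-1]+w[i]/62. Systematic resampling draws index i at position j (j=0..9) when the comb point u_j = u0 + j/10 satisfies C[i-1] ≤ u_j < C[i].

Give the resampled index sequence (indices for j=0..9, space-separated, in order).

0 1 2 3 4 5 5 6 8 9

C = [5/62, 11/62, 17/62, 12/31, 1/2, 20/31, 47/62, 49/62, 27/31, 1]
j=0: u_0=1/100 ∈ [0, 5/62) → index 0
j=1: u_1=11/100 ∈ [5/62, 11/62) → index 1
j=2: u_2=21/100 ∈ [11/62, 17/62) → index 2
j=3: u_3=31/100 ∈ [17/62, 12/31) → index 3
j=4: u_4=41/100 ∈ [12/31, 1/2) → index 4
j=5: u_5=51/100 ∈ [1/2, 20/31) → index 5
j=6: u_6=61/100 ∈ [1/2, 20/31) → index 5
j=7: u_7=71/100 ∈ [20/31, 47/62) → index 6
j=8: u_8=81/100 ∈ [49/62, 27/31) → index 8
j=9: u_9=91/100 ∈ [27/31, 1) → index 9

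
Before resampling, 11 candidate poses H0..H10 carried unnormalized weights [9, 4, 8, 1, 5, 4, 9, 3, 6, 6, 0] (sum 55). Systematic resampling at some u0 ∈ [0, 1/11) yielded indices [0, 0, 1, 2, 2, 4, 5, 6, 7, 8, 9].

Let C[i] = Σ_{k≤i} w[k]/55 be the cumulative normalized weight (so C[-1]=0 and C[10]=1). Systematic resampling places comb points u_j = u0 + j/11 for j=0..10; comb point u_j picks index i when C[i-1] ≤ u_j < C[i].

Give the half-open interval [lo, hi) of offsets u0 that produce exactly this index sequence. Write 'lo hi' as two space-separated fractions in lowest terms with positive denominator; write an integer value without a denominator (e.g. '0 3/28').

C = [9/55, 13/55, 21/55, 2/5, 27/55, 31/55, 8/11, 43/55, 49/55, 1, 1]
j=0 picked index 0: u0 ∈ [0, 9/55)
j=1 picked index 0: u0 ∈ [-1/11, 4/55)
j=2 picked index 1: u0 ∈ [-1/55, 3/55)
j=3 picked index 2: u0 ∈ [-2/55, 6/55)
j=4 picked index 2: u0 ∈ [-7/55, 1/55)
j=5 picked index 4: u0 ∈ [-3/55, 2/55)
j=6 picked index 5: u0 ∈ [-3/55, 1/55)
j=7 picked index 6: u0 ∈ [-4/55, 1/11)
j=8 picked index 7: u0 ∈ [0, 3/55)
j=9 picked index 8: u0 ∈ [-2/55, 4/55)
j=10 picked index 9: u0 ∈ [-1/55, 1/11)
intersection: [0, 1/55)

0 1/55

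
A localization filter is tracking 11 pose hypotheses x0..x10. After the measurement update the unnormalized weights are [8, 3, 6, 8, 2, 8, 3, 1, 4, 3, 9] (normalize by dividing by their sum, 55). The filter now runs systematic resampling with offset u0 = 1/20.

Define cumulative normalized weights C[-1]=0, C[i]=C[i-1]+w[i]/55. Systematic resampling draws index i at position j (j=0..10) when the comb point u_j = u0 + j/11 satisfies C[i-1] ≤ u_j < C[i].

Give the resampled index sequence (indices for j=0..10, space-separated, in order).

0 0 2 3 3 5 5 6 8 10 10

C = [8/55, 1/5, 17/55, 5/11, 27/55, 7/11, 38/55, 39/55, 43/55, 46/55, 1]
j=0: u_0=1/20 ∈ [0, 8/55) → index 0
j=1: u_1=31/220 ∈ [0, 8/55) → index 0
j=2: u_2=51/220 ∈ [1/5, 17/55) → index 2
j=3: u_3=71/220 ∈ [17/55, 5/11) → index 3
j=4: u_4=91/220 ∈ [17/55, 5/11) → index 3
j=5: u_5=111/220 ∈ [27/55, 7/11) → index 5
j=6: u_6=131/220 ∈ [27/55, 7/11) → index 5
j=7: u_7=151/220 ∈ [7/11, 38/55) → index 6
j=8: u_8=171/220 ∈ [39/55, 43/55) → index 8
j=9: u_9=191/220 ∈ [46/55, 1) → index 10
j=10: u_10=211/220 ∈ [46/55, 1) → index 10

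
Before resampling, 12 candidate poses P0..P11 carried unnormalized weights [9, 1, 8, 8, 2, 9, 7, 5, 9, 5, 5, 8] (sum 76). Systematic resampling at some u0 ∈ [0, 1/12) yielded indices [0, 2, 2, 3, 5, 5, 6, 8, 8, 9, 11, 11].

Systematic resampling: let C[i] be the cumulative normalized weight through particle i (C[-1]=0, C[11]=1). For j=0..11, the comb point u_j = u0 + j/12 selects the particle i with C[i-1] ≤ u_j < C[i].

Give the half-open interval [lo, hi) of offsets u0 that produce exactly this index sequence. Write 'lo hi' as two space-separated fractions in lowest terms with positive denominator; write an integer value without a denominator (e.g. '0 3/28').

7/114 4/57

C = [9/76, 5/38, 9/38, 13/38, 7/19, 37/76, 11/19, 49/76, 29/38, 63/76, 17/19, 1]
j=0 picked index 0: u0 ∈ [0, 9/76)
j=1 picked index 2: u0 ∈ [11/228, 35/228)
j=2 picked index 2: u0 ∈ [-2/57, 4/57)
j=3 picked index 3: u0 ∈ [-1/76, 7/76)
j=4 picked index 5: u0 ∈ [2/57, 35/228)
j=5 picked index 5: u0 ∈ [-11/228, 4/57)
j=6 picked index 6: u0 ∈ [-1/76, 3/38)
j=7 picked index 8: u0 ∈ [7/114, 41/228)
j=8 picked index 8: u0 ∈ [-5/228, 11/114)
j=9 picked index 9: u0 ∈ [1/76, 3/38)
j=10 picked index 11: u0 ∈ [7/114, 1/6)
j=11 picked index 11: u0 ∈ [-5/228, 1/12)
intersection: [7/114, 4/57)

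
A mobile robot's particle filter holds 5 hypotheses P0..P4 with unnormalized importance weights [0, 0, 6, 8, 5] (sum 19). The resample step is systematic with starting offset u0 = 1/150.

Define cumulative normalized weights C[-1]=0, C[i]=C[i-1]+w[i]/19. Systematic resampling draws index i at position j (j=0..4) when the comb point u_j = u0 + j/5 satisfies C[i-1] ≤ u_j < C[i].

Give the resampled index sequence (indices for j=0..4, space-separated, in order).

2 2 3 3 4

C = [0, 0, 6/19, 14/19, 1]
j=0: u_0=1/150 ∈ [0, 6/19) → index 2
j=1: u_1=31/150 ∈ [0, 6/19) → index 2
j=2: u_2=61/150 ∈ [6/19, 14/19) → index 3
j=3: u_3=91/150 ∈ [6/19, 14/19) → index 3
j=4: u_4=121/150 ∈ [14/19, 1) → index 4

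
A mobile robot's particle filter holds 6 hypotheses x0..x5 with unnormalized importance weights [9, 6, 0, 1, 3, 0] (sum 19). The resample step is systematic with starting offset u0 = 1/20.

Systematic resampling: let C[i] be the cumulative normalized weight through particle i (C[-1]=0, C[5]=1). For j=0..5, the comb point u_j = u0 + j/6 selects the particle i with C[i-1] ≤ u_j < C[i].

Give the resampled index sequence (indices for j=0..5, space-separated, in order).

C = [9/19, 15/19, 15/19, 16/19, 1, 1]
j=0: u_0=1/20 ∈ [0, 9/19) → index 0
j=1: u_1=13/60 ∈ [0, 9/19) → index 0
j=2: u_2=23/60 ∈ [0, 9/19) → index 0
j=3: u_3=11/20 ∈ [9/19, 15/19) → index 1
j=4: u_4=43/60 ∈ [9/19, 15/19) → index 1
j=5: u_5=53/60 ∈ [16/19, 1) → index 4

0 0 0 1 1 4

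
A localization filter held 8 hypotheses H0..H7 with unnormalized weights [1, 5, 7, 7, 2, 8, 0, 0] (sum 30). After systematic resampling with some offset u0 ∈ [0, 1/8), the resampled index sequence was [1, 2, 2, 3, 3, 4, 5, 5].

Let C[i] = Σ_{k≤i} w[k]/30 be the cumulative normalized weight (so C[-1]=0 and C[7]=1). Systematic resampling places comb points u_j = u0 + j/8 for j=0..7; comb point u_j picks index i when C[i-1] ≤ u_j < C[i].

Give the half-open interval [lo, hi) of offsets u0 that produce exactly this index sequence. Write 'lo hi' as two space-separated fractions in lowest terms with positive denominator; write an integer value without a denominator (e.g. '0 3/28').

3/40 13/120

C = [1/30, 1/5, 13/30, 2/3, 11/15, 1, 1, 1]
j=0 picked index 1: u0 ∈ [1/30, 1/5)
j=1 picked index 2: u0 ∈ [3/40, 37/120)
j=2 picked index 2: u0 ∈ [-1/20, 11/60)
j=3 picked index 3: u0 ∈ [7/120, 7/24)
j=4 picked index 3: u0 ∈ [-1/15, 1/6)
j=5 picked index 4: u0 ∈ [1/24, 13/120)
j=6 picked index 5: u0 ∈ [-1/60, 1/4)
j=7 picked index 5: u0 ∈ [-17/120, 1/8)
intersection: [3/40, 13/120)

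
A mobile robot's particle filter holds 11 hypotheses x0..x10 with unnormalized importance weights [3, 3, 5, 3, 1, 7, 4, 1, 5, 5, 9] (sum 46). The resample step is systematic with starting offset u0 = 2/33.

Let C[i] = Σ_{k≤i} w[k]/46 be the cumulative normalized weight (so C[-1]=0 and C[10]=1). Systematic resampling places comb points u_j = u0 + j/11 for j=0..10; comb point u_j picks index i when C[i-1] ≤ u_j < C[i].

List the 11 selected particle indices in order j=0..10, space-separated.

C = [3/46, 3/23, 11/46, 7/23, 15/46, 11/23, 13/23, 27/46, 16/23, 37/46, 1]
j=0: u_0=2/33 ∈ [0, 3/46) → index 0
j=1: u_1=5/33 ∈ [3/23, 11/46) → index 2
j=2: u_2=8/33 ∈ [11/46, 7/23) → index 3
j=3: u_3=1/3 ∈ [15/46, 11/23) → index 5
j=4: u_4=14/33 ∈ [15/46, 11/23) → index 5
j=5: u_5=17/33 ∈ [11/23, 13/23) → index 6
j=6: u_6=20/33 ∈ [27/46, 16/23) → index 8
j=7: u_7=23/33 ∈ [16/23, 37/46) → index 9
j=8: u_8=26/33 ∈ [16/23, 37/46) → index 9
j=9: u_9=29/33 ∈ [37/46, 1) → index 10
j=10: u_10=32/33 ∈ [37/46, 1) → index 10

0 2 3 5 5 6 8 9 9 10 10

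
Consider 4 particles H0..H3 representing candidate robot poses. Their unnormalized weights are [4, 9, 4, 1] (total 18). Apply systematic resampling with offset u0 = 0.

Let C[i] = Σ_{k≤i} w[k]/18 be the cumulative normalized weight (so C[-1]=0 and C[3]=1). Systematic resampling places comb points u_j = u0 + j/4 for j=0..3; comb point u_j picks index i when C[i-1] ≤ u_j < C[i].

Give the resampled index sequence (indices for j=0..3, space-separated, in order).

C = [2/9, 13/18, 17/18, 1]
j=0: u_0=0 ∈ [0, 2/9) → index 0
j=1: u_1=1/4 ∈ [2/9, 13/18) → index 1
j=2: u_2=1/2 ∈ [2/9, 13/18) → index 1
j=3: u_3=3/4 ∈ [13/18, 17/18) → index 2

0 1 1 2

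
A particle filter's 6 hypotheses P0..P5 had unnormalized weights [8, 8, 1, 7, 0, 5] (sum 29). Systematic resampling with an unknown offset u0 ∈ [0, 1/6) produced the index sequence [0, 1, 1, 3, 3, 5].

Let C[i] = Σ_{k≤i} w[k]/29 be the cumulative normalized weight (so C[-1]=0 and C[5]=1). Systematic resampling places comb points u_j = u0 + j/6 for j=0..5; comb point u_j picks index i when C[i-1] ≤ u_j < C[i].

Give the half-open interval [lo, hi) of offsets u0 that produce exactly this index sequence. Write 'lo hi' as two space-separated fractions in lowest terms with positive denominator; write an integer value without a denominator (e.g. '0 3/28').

C = [8/29, 16/29, 17/29, 24/29, 24/29, 1]
j=0 picked index 0: u0 ∈ [0, 8/29)
j=1 picked index 1: u0 ∈ [19/174, 67/174)
j=2 picked index 1: u0 ∈ [-5/87, 19/87)
j=3 picked index 3: u0 ∈ [5/58, 19/58)
j=4 picked index 3: u0 ∈ [-7/87, 14/87)
j=5 picked index 5: u0 ∈ [-1/174, 1/6)
intersection: [19/174, 14/87)

19/174 14/87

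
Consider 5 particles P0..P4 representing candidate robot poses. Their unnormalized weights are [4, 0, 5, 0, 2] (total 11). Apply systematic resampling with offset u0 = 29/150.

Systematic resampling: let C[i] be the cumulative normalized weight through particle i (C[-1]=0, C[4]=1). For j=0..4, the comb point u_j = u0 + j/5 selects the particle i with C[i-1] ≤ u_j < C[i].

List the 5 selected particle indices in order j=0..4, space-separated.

C = [4/11, 4/11, 9/11, 9/11, 1]
j=0: u_0=29/150 ∈ [0, 4/11) → index 0
j=1: u_1=59/150 ∈ [4/11, 9/11) → index 2
j=2: u_2=89/150 ∈ [4/11, 9/11) → index 2
j=3: u_3=119/150 ∈ [4/11, 9/11) → index 2
j=4: u_4=149/150 ∈ [9/11, 1) → index 4

0 2 2 2 4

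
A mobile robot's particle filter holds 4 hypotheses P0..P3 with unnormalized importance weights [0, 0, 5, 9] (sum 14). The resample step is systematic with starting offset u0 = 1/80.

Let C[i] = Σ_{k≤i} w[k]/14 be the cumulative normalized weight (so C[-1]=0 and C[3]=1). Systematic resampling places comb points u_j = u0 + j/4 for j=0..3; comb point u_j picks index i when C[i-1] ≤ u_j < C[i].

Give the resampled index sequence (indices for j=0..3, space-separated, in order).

C = [0, 0, 5/14, 1]
j=0: u_0=1/80 ∈ [0, 5/14) → index 2
j=1: u_1=21/80 ∈ [0, 5/14) → index 2
j=2: u_2=41/80 ∈ [5/14, 1) → index 3
j=3: u_3=61/80 ∈ [5/14, 1) → index 3

2 2 3 3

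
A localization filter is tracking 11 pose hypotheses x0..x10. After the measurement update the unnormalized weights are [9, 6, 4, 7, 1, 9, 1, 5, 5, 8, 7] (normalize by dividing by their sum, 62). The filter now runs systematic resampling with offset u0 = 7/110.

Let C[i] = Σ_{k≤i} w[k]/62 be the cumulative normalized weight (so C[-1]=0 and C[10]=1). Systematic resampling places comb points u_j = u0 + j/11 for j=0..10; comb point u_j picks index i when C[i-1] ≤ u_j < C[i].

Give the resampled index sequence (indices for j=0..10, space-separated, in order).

0 1 2 3 4 5 7 8 9 9 10

C = [9/62, 15/62, 19/62, 13/31, 27/62, 18/31, 37/62, 21/31, 47/62, 55/62, 1]
j=0: u_0=7/110 ∈ [0, 9/62) → index 0
j=1: u_1=17/110 ∈ [9/62, 15/62) → index 1
j=2: u_2=27/110 ∈ [15/62, 19/62) → index 2
j=3: u_3=37/110 ∈ [19/62, 13/31) → index 3
j=4: u_4=47/110 ∈ [13/31, 27/62) → index 4
j=5: u_5=57/110 ∈ [27/62, 18/31) → index 5
j=6: u_6=67/110 ∈ [37/62, 21/31) → index 7
j=7: u_7=7/10 ∈ [21/31, 47/62) → index 8
j=8: u_8=87/110 ∈ [47/62, 55/62) → index 9
j=9: u_9=97/110 ∈ [47/62, 55/62) → index 9
j=10: u_10=107/110 ∈ [55/62, 1) → index 10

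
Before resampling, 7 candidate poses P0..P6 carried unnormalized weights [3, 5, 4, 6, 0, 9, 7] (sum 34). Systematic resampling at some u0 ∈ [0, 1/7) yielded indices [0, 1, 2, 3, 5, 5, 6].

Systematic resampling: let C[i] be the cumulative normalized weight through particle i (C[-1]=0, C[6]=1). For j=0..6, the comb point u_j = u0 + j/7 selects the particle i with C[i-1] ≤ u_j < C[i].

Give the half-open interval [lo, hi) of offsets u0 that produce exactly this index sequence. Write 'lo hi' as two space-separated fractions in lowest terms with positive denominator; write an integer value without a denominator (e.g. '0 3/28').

C = [3/34, 4/17, 6/17, 9/17, 9/17, 27/34, 1]
j=0 picked index 0: u0 ∈ [0, 3/34)
j=1 picked index 1: u0 ∈ [-13/238, 11/119)
j=2 picked index 2: u0 ∈ [-6/119, 8/119)
j=3 picked index 3: u0 ∈ [-9/119, 12/119)
j=4 picked index 5: u0 ∈ [-5/119, 53/238)
j=5 picked index 5: u0 ∈ [-22/119, 19/238)
j=6 picked index 6: u0 ∈ [-15/238, 1/7)
intersection: [0, 8/119)

0 8/119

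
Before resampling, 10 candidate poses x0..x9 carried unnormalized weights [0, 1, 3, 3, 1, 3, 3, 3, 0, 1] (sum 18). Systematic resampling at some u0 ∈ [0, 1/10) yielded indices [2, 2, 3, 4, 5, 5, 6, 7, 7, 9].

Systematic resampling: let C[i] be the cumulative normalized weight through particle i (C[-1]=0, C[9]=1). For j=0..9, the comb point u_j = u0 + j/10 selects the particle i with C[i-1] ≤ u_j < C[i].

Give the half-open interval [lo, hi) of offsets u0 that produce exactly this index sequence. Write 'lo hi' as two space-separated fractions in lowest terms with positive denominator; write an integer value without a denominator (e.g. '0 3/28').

4/45 1/10

C = [0, 1/18, 2/9, 7/18, 4/9, 11/18, 7/9, 17/18, 17/18, 1]
j=0 picked index 2: u0 ∈ [1/18, 2/9)
j=1 picked index 2: u0 ∈ [-2/45, 11/90)
j=2 picked index 3: u0 ∈ [1/45, 17/90)
j=3 picked index 4: u0 ∈ [4/45, 13/90)
j=4 picked index 5: u0 ∈ [2/45, 19/90)
j=5 picked index 5: u0 ∈ [-1/18, 1/9)
j=6 picked index 6: u0 ∈ [1/90, 8/45)
j=7 picked index 7: u0 ∈ [7/90, 11/45)
j=8 picked index 7: u0 ∈ [-1/45, 13/90)
j=9 picked index 9: u0 ∈ [2/45, 1/10)
intersection: [4/45, 1/10)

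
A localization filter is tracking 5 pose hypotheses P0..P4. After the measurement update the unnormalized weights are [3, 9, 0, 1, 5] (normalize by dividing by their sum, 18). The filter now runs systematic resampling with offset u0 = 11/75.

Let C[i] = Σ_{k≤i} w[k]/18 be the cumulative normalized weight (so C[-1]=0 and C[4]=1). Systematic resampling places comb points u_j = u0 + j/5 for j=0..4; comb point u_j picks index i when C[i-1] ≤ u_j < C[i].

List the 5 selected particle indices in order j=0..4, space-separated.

0 1 1 4 4

C = [1/6, 2/3, 2/3, 13/18, 1]
j=0: u_0=11/75 ∈ [0, 1/6) → index 0
j=1: u_1=26/75 ∈ [1/6, 2/3) → index 1
j=2: u_2=41/75 ∈ [1/6, 2/3) → index 1
j=3: u_3=56/75 ∈ [13/18, 1) → index 4
j=4: u_4=71/75 ∈ [13/18, 1) → index 4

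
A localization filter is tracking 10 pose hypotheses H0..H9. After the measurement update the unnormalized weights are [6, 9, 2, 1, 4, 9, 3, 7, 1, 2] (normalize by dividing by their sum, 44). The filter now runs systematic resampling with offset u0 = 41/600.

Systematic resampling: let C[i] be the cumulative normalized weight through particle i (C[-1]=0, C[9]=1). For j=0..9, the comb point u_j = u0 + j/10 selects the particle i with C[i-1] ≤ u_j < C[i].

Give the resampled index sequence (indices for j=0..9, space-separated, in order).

C = [3/22, 15/44, 17/44, 9/22, 1/2, 31/44, 17/22, 41/44, 21/22, 1]
j=0: u_0=41/600 ∈ [0, 3/22) → index 0
j=1: u_1=101/600 ∈ [3/22, 15/44) → index 1
j=2: u_2=161/600 ∈ [3/22, 15/44) → index 1
j=3: u_3=221/600 ∈ [15/44, 17/44) → index 2
j=4: u_4=281/600 ∈ [9/22, 1/2) → index 4
j=5: u_5=341/600 ∈ [1/2, 31/44) → index 5
j=6: u_6=401/600 ∈ [1/2, 31/44) → index 5
j=7: u_7=461/600 ∈ [31/44, 17/22) → index 6
j=8: u_8=521/600 ∈ [17/22, 41/44) → index 7
j=9: u_9=581/600 ∈ [21/22, 1) → index 9

0 1 1 2 4 5 5 6 7 9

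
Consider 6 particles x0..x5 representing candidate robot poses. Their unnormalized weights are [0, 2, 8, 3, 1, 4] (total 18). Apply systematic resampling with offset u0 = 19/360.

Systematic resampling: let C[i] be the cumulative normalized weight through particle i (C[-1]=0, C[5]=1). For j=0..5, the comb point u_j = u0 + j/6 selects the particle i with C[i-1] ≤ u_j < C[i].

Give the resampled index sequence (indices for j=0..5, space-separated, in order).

1 2 2 2 3 5

C = [0, 1/9, 5/9, 13/18, 7/9, 1]
j=0: u_0=19/360 ∈ [0, 1/9) → index 1
j=1: u_1=79/360 ∈ [1/9, 5/9) → index 2
j=2: u_2=139/360 ∈ [1/9, 5/9) → index 2
j=3: u_3=199/360 ∈ [1/9, 5/9) → index 2
j=4: u_4=259/360 ∈ [5/9, 13/18) → index 3
j=5: u_5=319/360 ∈ [7/9, 1) → index 5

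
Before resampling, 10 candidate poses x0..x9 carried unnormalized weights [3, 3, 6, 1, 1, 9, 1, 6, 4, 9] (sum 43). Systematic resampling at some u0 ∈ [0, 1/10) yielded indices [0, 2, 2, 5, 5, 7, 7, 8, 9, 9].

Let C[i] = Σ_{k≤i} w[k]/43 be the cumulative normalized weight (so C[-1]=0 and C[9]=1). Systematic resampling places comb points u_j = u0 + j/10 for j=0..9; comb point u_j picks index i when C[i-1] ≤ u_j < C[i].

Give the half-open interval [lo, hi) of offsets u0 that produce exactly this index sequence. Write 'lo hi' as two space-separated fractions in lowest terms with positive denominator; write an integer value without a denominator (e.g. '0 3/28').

5/86 3/43

C = [3/43, 6/43, 12/43, 13/43, 14/43, 23/43, 24/43, 30/43, 34/43, 1]
j=0 picked index 0: u0 ∈ [0, 3/43)
j=1 picked index 2: u0 ∈ [17/430, 77/430)
j=2 picked index 2: u0 ∈ [-13/215, 17/215)
j=3 picked index 5: u0 ∈ [11/430, 101/430)
j=4 picked index 5: u0 ∈ [-16/215, 29/215)
j=5 picked index 7: u0 ∈ [5/86, 17/86)
j=6 picked index 7: u0 ∈ [-9/215, 21/215)
j=7 picked index 8: u0 ∈ [-1/430, 39/430)
j=8 picked index 9: u0 ∈ [-2/215, 1/5)
j=9 picked index 9: u0 ∈ [-47/430, 1/10)
intersection: [5/86, 3/43)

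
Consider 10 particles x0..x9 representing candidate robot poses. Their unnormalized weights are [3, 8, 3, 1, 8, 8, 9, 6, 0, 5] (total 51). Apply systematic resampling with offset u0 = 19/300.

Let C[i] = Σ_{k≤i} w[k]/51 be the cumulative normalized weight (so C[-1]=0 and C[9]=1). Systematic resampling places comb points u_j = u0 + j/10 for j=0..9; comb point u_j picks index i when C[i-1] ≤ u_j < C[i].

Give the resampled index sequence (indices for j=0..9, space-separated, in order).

C = [1/17, 11/51, 14/51, 5/17, 23/51, 31/51, 40/51, 46/51, 46/51, 1]
j=0: u_0=19/300 ∈ [1/17, 11/51) → index 1
j=1: u_1=49/300 ∈ [1/17, 11/51) → index 1
j=2: u_2=79/300 ∈ [11/51, 14/51) → index 2
j=3: u_3=109/300 ∈ [5/17, 23/51) → index 4
j=4: u_4=139/300 ∈ [23/51, 31/51) → index 5
j=5: u_5=169/300 ∈ [23/51, 31/51) → index 5
j=6: u_6=199/300 ∈ [31/51, 40/51) → index 6
j=7: u_7=229/300 ∈ [31/51, 40/51) → index 6
j=8: u_8=259/300 ∈ [40/51, 46/51) → index 7
j=9: u_9=289/300 ∈ [46/51, 1) → index 9

1 1 2 4 5 5 6 6 7 9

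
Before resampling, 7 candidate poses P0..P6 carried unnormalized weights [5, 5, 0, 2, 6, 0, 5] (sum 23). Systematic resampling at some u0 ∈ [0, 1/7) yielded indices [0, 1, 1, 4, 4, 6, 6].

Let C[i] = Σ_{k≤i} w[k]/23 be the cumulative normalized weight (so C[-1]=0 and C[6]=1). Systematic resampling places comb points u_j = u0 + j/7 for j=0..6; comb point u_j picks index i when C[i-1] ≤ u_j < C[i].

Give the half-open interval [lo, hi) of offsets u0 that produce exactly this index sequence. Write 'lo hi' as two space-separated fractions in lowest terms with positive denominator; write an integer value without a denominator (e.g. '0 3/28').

15/161 1/7

C = [5/23, 10/23, 10/23, 12/23, 18/23, 18/23, 1]
j=0 picked index 0: u0 ∈ [0, 5/23)
j=1 picked index 1: u0 ∈ [12/161, 47/161)
j=2 picked index 1: u0 ∈ [-11/161, 24/161)
j=3 picked index 4: u0 ∈ [15/161, 57/161)
j=4 picked index 4: u0 ∈ [-8/161, 34/161)
j=5 picked index 6: u0 ∈ [11/161, 2/7)
j=6 picked index 6: u0 ∈ [-12/161, 1/7)
intersection: [15/161, 1/7)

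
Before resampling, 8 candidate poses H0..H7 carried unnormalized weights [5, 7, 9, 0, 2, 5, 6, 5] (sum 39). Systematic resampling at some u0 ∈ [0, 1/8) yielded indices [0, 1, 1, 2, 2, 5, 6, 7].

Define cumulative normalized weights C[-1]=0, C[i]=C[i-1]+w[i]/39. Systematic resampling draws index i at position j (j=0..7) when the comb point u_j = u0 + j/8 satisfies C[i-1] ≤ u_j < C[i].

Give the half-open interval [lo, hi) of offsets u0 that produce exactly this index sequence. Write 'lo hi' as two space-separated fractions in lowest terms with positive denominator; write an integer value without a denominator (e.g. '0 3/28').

1/312 1/26

C = [5/39, 4/13, 7/13, 7/13, 23/39, 28/39, 34/39, 1]
j=0 picked index 0: u0 ∈ [0, 5/39)
j=1 picked index 1: u0 ∈ [1/312, 19/104)
j=2 picked index 1: u0 ∈ [-19/156, 3/52)
j=3 picked index 2: u0 ∈ [-7/104, 17/104)
j=4 picked index 2: u0 ∈ [-5/26, 1/26)
j=5 picked index 5: u0 ∈ [-11/312, 29/312)
j=6 picked index 6: u0 ∈ [-5/156, 19/156)
j=7 picked index 7: u0 ∈ [-1/312, 1/8)
intersection: [1/312, 1/26)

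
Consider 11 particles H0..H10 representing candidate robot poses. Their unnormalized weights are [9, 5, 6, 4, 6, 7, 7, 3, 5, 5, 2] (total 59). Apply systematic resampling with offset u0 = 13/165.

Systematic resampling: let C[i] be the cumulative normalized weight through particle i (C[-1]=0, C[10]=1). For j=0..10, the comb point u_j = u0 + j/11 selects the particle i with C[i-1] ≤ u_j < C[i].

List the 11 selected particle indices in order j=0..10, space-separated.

C = [9/59, 14/59, 20/59, 24/59, 30/59, 37/59, 44/59, 47/59, 52/59, 57/59, 1]
j=0: u_0=13/165 ∈ [0, 9/59) → index 0
j=1: u_1=28/165 ∈ [9/59, 14/59) → index 1
j=2: u_2=43/165 ∈ [14/59, 20/59) → index 2
j=3: u_3=58/165 ∈ [20/59, 24/59) → index 3
j=4: u_4=73/165 ∈ [24/59, 30/59) → index 4
j=5: u_5=8/15 ∈ [30/59, 37/59) → index 5
j=6: u_6=103/165 ∈ [30/59, 37/59) → index 5
j=7: u_7=118/165 ∈ [37/59, 44/59) → index 6
j=8: u_8=133/165 ∈ [47/59, 52/59) → index 8
j=9: u_9=148/165 ∈ [52/59, 57/59) → index 9
j=10: u_10=163/165 ∈ [57/59, 1) → index 10

0 1 2 3 4 5 5 6 8 9 10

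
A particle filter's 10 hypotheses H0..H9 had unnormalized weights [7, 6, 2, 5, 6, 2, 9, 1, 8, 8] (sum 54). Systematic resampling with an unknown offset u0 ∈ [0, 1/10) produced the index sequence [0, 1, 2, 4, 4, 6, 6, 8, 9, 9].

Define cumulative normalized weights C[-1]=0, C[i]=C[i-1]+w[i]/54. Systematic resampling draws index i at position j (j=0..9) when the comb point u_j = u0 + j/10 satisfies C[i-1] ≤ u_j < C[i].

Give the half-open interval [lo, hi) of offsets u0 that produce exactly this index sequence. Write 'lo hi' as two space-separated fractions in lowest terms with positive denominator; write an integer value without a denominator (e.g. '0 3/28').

C = [7/54, 13/54, 5/18, 10/27, 13/27, 14/27, 37/54, 19/27, 23/27, 1]
j=0 picked index 0: u0 ∈ [0, 7/54)
j=1 picked index 1: u0 ∈ [4/135, 19/135)
j=2 picked index 2: u0 ∈ [11/270, 7/90)
j=3 picked index 4: u0 ∈ [19/270, 49/270)
j=4 picked index 4: u0 ∈ [-4/135, 11/135)
j=5 picked index 6: u0 ∈ [1/54, 5/27)
j=6 picked index 6: u0 ∈ [-11/135, 23/270)
j=7 picked index 8: u0 ∈ [1/270, 41/270)
j=8 picked index 9: u0 ∈ [7/135, 1/5)
j=9 picked index 9: u0 ∈ [-13/270, 1/10)
intersection: [19/270, 7/90)

19/270 7/90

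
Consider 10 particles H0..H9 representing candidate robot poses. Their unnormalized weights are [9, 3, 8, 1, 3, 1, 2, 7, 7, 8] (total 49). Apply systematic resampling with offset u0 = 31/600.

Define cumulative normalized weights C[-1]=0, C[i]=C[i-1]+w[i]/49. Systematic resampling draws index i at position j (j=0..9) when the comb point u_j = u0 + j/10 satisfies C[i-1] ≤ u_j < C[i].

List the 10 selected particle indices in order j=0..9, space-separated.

C = [9/49, 12/49, 20/49, 3/7, 24/49, 25/49, 27/49, 34/49, 41/49, 1]
j=0: u_0=31/600 ∈ [0, 9/49) → index 0
j=1: u_1=91/600 ∈ [0, 9/49) → index 0
j=2: u_2=151/600 ∈ [12/49, 20/49) → index 2
j=3: u_3=211/600 ∈ [12/49, 20/49) → index 2
j=4: u_4=271/600 ∈ [3/7, 24/49) → index 4
j=5: u_5=331/600 ∈ [27/49, 34/49) → index 7
j=6: u_6=391/600 ∈ [27/49, 34/49) → index 7
j=7: u_7=451/600 ∈ [34/49, 41/49) → index 8
j=8: u_8=511/600 ∈ [41/49, 1) → index 9
j=9: u_9=571/600 ∈ [41/49, 1) → index 9

0 0 2 2 4 7 7 8 9 9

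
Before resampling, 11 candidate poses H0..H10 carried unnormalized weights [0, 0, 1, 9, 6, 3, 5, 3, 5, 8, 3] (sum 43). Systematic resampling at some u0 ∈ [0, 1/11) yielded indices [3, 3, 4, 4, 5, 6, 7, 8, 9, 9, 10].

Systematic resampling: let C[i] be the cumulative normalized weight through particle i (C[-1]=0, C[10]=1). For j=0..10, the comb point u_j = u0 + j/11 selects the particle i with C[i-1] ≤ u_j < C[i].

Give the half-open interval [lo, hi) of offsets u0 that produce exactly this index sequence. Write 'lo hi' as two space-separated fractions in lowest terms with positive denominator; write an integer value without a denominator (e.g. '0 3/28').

C = [0, 0, 1/43, 10/43, 16/43, 19/43, 24/43, 27/43, 32/43, 40/43, 1]
j=0 picked index 3: u0 ∈ [1/43, 10/43)
j=1 picked index 3: u0 ∈ [-32/473, 67/473)
j=2 picked index 4: u0 ∈ [24/473, 90/473)
j=3 picked index 4: u0 ∈ [-19/473, 47/473)
j=4 picked index 5: u0 ∈ [4/473, 37/473)
j=5 picked index 6: u0 ∈ [-6/473, 49/473)
j=6 picked index 7: u0 ∈ [6/473, 39/473)
j=7 picked index 8: u0 ∈ [-4/473, 51/473)
j=8 picked index 9: u0 ∈ [8/473, 96/473)
j=9 picked index 9: u0 ∈ [-35/473, 53/473)
j=10 picked index 10: u0 ∈ [10/473, 1/11)
intersection: [24/473, 37/473)

24/473 37/473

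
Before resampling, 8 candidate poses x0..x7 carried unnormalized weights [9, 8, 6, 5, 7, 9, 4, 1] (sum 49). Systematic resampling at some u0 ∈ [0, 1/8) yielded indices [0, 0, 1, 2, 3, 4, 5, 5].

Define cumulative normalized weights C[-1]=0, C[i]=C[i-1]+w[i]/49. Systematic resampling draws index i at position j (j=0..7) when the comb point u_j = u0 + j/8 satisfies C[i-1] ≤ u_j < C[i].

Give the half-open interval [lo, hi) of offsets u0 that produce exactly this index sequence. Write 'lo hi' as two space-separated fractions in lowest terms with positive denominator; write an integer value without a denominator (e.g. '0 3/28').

0 9/392

C = [9/49, 17/49, 23/49, 4/7, 5/7, 44/49, 48/49, 1]
j=0 picked index 0: u0 ∈ [0, 9/49)
j=1 picked index 0: u0 ∈ [-1/8, 23/392)
j=2 picked index 1: u0 ∈ [-13/196, 19/196)
j=3 picked index 2: u0 ∈ [-11/392, 37/392)
j=4 picked index 3: u0 ∈ [-3/98, 1/14)
j=5 picked index 4: u0 ∈ [-3/56, 5/56)
j=6 picked index 5: u0 ∈ [-1/28, 29/196)
j=7 picked index 5: u0 ∈ [-9/56, 9/392)
intersection: [0, 9/392)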